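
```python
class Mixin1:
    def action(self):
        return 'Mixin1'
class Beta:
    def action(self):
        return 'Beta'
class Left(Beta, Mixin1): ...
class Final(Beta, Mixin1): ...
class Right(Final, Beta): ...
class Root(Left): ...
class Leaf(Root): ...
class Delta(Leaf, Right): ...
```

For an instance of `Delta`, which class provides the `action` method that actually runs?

Beta

L[Delta] = Delta + merge(L[Leaf], L[Right], [Leaf Right])
  take Leaf:  [Leaf Root Left Beta Mixin1 object] + [Right Final Beta Mixin1 object] + [Leaf Right]
  take Root:  [Root Left Beta Mixin1 object] + [Right Final Beta Mixin1 object] + [Right]
  take Left:  [Left Beta Mixin1 object] + [Right Final Beta Mixin1 object] + [Right]
  take Right:  [Beta Mixin1 object] + [Right Final Beta Mixin1 object] + [Right]
  take Final:  [Beta Mixin1 object] + [Final Beta Mixin1 object]
  take Beta:  [Beta Mixin1 object] + [Beta Mixin1 object]
  take Mixin1:  [Mixin1 object] + [Mixin1 object]
  take object:  [object] + [object]
MRO: Delta Leaf Root Left Right Final Beta Mixin1 object
action is defined in: Beta, Mixin1. First along the MRO is Beta.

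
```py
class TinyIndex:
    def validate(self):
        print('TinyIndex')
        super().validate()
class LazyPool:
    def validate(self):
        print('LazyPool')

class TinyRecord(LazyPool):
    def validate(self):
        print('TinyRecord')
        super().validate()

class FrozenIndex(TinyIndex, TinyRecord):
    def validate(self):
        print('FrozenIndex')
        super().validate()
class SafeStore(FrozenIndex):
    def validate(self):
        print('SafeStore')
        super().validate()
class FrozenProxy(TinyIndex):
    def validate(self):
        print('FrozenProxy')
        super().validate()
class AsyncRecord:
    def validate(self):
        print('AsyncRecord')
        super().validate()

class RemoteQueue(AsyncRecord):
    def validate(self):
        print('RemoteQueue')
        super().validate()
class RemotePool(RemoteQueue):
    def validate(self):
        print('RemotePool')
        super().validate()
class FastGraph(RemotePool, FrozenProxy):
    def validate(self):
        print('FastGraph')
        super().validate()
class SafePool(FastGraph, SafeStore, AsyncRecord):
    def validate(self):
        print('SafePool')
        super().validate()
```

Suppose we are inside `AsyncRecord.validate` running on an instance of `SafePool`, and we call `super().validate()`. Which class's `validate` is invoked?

L[SafePool] = SafePool + merge(L[FastGraph], L[SafeStore], L[AsyncRecord], [FastGraph SafeStore AsyncRecord])
  take FastGraph:  [FastGraph RemotePool RemoteQueue AsyncRecord FrozenProxy TinyIndex object] + [SafeStore FrozenIndex TinyIndex TinyRecord LazyPool object] + [AsyncRecord object] + [FastGraph SafeStore AsyncRecord]
  take RemotePool:  [RemotePool RemoteQueue AsyncRecord FrozenProxy TinyIndex object] + [SafeStore FrozenIndex TinyIndex TinyRecord LazyPool object] + [AsyncRecord object] + [SafeStore AsyncRecord]
  take RemoteQueue:  [RemoteQueue AsyncRecord FrozenProxy TinyIndex object] + [SafeStore FrozenIndex TinyIndex TinyRecord LazyPool object] + [AsyncRecord object] + [SafeStore AsyncRecord]
  take SafeStore:  [AsyncRecord FrozenProxy TinyIndex object] + [SafeStore FrozenIndex TinyIndex TinyRecord LazyPool object] + [AsyncRecord object] + [SafeStore AsyncRecord]
  take AsyncRecord:  [AsyncRecord FrozenProxy TinyIndex object] + [FrozenIndex TinyIndex TinyRecord LazyPool object] + [AsyncRecord object] + [AsyncRecord]
  take FrozenProxy:  [FrozenProxy TinyIndex object] + [FrozenIndex TinyIndex TinyRecord LazyPool object] + [object]
  take FrozenIndex:  [TinyIndex object] + [FrozenIndex TinyIndex TinyRecord LazyPool object] + [object]
  take TinyIndex:  [TinyIndex object] + [TinyIndex TinyRecord LazyPool object] + [object]
  take TinyRecord:  [object] + [TinyRecord LazyPool object] + [object]
  take LazyPool:  [object] + [LazyPool object] + [object]
  take object:  [object] + [object] + [object]
MRO: SafePool FastGraph RemotePool RemoteQueue SafeStore AsyncRecord FrozenProxy FrozenIndex TinyIndex TinyRecord LazyPool object
super() in AsyncRecord.validate on a SafePool instance goes to the class after AsyncRecord in SafePool's MRO: FrozenProxy.

FrozenProxy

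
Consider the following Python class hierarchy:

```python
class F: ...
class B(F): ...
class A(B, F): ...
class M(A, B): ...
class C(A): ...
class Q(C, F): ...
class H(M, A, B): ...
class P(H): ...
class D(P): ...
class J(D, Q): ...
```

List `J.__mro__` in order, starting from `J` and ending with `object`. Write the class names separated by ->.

L[J] = J + merge(L[D], L[Q], [D Q])
  take D:  [D P H M A B F object] + [Q C A B F object] + [D Q]
  take P:  [P H M A B F object] + [Q C A B F object] + [Q]
  take H:  [H M A B F object] + [Q C A B F object] + [Q]
  take M:  [M A B F object] + [Q C A B F object] + [Q]
  take Q:  [A B F object] + [Q C A B F object] + [Q]
  take C:  [A B F object] + [C A B F object]
  take A:  [A B F object] + [A B F object]
  take B:  [B F object] + [B F object]
  take F:  [F object] + [F object]
  take object:  [object] + [object]

J -> D -> P -> H -> M -> Q -> C -> A -> B -> F -> object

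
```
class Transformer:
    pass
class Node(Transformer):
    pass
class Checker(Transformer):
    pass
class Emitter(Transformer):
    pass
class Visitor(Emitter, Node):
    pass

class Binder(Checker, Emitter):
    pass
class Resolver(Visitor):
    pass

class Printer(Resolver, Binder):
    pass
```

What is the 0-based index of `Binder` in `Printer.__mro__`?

3

L[Printer] = Printer + merge(L[Resolver], L[Binder], [Resolver Binder])
  take Resolver:  [Resolver Visitor Emitter Node Transformer object] + [Binder Checker Emitter Transformer object] + [Resolver Binder]
  take Visitor:  [Visitor Emitter Node Transformer object] + [Binder Checker Emitter Transformer object] + [Binder]
  take Binder:  [Emitter Node Transformer object] + [Binder Checker Emitter Transformer object] + [Binder]
  take Checker:  [Emitter Node Transformer object] + [Checker Emitter Transformer object]
  take Emitter:  [Emitter Node Transformer object] + [Emitter Transformer object]
  take Node:  [Node Transformer object] + [Transformer object]
  take Transformer:  [Transformer object] + [Transformer object]
  take object:  [object] + [object]
MRO: Printer Resolver Visitor Binder Checker Emitter Node Transformer object
Binder sits at index 3.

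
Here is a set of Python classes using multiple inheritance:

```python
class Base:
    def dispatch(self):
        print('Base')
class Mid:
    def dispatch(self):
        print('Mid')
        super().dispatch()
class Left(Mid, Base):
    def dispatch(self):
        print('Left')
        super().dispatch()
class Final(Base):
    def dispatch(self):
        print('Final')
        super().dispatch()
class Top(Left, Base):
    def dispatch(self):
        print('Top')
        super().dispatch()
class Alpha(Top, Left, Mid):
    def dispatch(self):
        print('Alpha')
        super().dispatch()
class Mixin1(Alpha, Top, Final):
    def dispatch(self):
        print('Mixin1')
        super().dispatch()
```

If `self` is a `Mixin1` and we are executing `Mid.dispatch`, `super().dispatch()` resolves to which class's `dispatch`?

Final

L[Mixin1] = Mixin1 + merge(L[Alpha], L[Top], L[Final], [Alpha Top Final])
  take Alpha:  [Alpha Top Left Mid Base object] + [Top Left Mid Base object] + [Final Base object] + [Alpha Top Final]
  take Top:  [Top Left Mid Base object] + [Top Left Mid Base object] + [Final Base object] + [Top Final]
  take Left:  [Left Mid Base object] + [Left Mid Base object] + [Final Base object] + [Final]
  take Mid:  [Mid Base object] + [Mid Base object] + [Final Base object] + [Final]
  take Final:  [Base object] + [Base object] + [Final Base object] + [Final]
  take Base:  [Base object] + [Base object] + [Base object]
  take object:  [object] + [object] + [object]
MRO: Mixin1 Alpha Top Left Mid Final Base object
super() in Mid.dispatch on a Mixin1 instance goes to the class after Mid in Mixin1's MRO: Final.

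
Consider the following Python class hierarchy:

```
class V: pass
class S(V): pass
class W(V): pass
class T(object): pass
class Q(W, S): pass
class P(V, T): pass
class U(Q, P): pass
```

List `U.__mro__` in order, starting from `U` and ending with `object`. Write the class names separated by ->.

L[U] = U + merge(L[Q], L[P], [Q P])
  take Q:  [Q W S V object] + [P V T object] + [Q P]
  take W:  [W S V object] + [P V T object] + [P]
  take S:  [S V object] + [P V T object] + [P]
  take P:  [V object] + [P V T object] + [P]
  take V:  [V object] + [V T object]
  take T:  [object] + [T object]
  take object:  [object] + [object]

U -> Q -> W -> S -> P -> V -> T -> object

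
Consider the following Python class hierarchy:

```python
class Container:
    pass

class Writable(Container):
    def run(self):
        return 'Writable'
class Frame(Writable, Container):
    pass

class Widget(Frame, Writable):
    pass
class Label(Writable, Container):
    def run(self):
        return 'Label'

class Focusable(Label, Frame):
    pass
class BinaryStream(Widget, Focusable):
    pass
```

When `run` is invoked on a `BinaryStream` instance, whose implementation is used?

L[BinaryStream] = BinaryStream + merge(L[Widget], L[Focusable], [Widget Focusable])
  take Widget:  [Widget Frame Writable Container object] + [Focusable Label Frame Writable Container object] + [Widget Focusable]
  take Focusable:  [Frame Writable Container object] + [Focusable Label Frame Writable Container object] + [Focusable]
  take Label:  [Frame Writable Container object] + [Label Frame Writable Container object]
  take Frame:  [Frame Writable Container object] + [Frame Writable Container object]
  take Writable:  [Writable Container object] + [Writable Container object]
  take Container:  [Container object] + [Container object]
  take object:  [object] + [object]
MRO: BinaryStream Widget Focusable Label Frame Writable Container object
run is defined in: Label, Writable. First along the MRO is Label.

Label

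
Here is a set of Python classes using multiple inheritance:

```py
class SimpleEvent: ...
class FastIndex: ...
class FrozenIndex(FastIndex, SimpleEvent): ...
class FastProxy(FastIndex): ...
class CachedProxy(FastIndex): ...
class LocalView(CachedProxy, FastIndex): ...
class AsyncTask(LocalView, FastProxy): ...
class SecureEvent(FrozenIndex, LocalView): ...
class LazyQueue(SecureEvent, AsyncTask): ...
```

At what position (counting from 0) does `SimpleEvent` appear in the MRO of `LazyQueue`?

L[LazyQueue] = LazyQueue + merge(L[SecureEvent], L[AsyncTask], [SecureEvent AsyncTask])
  take SecureEvent:  [SecureEvent FrozenIndex LocalView CachedProxy FastIndex SimpleEvent object] + [AsyncTask LocalView CachedProxy FastProxy FastIndex object] + [SecureEvent AsyncTask]
  take FrozenIndex:  [FrozenIndex LocalView CachedProxy FastIndex SimpleEvent object] + [AsyncTask LocalView CachedProxy FastProxy FastIndex object] + [AsyncTask]
  take AsyncTask:  [LocalView CachedProxy FastIndex SimpleEvent object] + [AsyncTask LocalView CachedProxy FastProxy FastIndex object] + [AsyncTask]
  take LocalView:  [LocalView CachedProxy FastIndex SimpleEvent object] + [LocalView CachedProxy FastProxy FastIndex object]
  take CachedProxy:  [CachedProxy FastIndex SimpleEvent object] + [CachedProxy FastProxy FastIndex object]
  take FastProxy:  [FastIndex SimpleEvent object] + [FastProxy FastIndex object]
  take FastIndex:  [FastIndex SimpleEvent object] + [FastIndex object]
  take SimpleEvent:  [SimpleEvent object] + [object]
  take object:  [object] + [object]
MRO: LazyQueue SecureEvent FrozenIndex AsyncTask LocalView CachedProxy FastProxy FastIndex SimpleEvent object
SimpleEvent sits at index 8.

8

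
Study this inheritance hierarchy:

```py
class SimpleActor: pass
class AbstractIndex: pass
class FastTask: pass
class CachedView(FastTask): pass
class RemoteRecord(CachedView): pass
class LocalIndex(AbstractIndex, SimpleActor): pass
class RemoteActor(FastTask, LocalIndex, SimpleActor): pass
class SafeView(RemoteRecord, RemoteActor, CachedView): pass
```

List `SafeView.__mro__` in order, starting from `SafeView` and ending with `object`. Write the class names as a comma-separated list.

L[SafeView] = SafeView + merge(L[RemoteRecord], L[RemoteActor], L[CachedView], [RemoteRecord RemoteActor CachedView])
  take RemoteRecord:  [RemoteRecord CachedView FastTask object] + [RemoteActor FastTask LocalIndex AbstractIndex SimpleActor object] + [CachedView FastTask object] + [RemoteRecord RemoteActor CachedView]
  take RemoteActor:  [CachedView FastTask object] + [RemoteActor FastTask LocalIndex AbstractIndex SimpleActor object] + [CachedView FastTask object] + [RemoteActor CachedView]
  take CachedView:  [CachedView FastTask object] + [FastTask LocalIndex AbstractIndex SimpleActor object] + [CachedView FastTask object] + [CachedView]
  take FastTask:  [FastTask object] + [FastTask LocalIndex AbstractIndex SimpleActor object] + [FastTask object]
  take LocalIndex:  [object] + [LocalIndex AbstractIndex SimpleActor object] + [object]
  take AbstractIndex:  [object] + [AbstractIndex SimpleActor object] + [object]
  take SimpleActor:  [object] + [SimpleActor object] + [object]
  take object:  [object] + [object] + [object]

SafeView, RemoteRecord, RemoteActor, CachedView, FastTask, LocalIndex, AbstractIndex, SimpleActor, object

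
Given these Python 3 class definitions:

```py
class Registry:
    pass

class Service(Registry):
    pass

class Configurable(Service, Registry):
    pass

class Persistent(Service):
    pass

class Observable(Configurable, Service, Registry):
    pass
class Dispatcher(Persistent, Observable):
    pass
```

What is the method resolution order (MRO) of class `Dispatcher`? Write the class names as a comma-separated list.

L[Dispatcher] = Dispatcher + merge(L[Persistent], L[Observable], [Persistent Observable])
  take Persistent:  [Persistent Service Registry object] + [Observable Configurable Service Registry object] + [Persistent Observable]
  take Observable:  [Service Registry object] + [Observable Configurable Service Registry object] + [Observable]
  take Configurable:  [Service Registry object] + [Configurable Service Registry object]
  take Service:  [Service Registry object] + [Service Registry object]
  take Registry:  [Registry object] + [Registry object]
  take object:  [object] + [object]

Dispatcher, Persistent, Observable, Configurable, Service, Registry, object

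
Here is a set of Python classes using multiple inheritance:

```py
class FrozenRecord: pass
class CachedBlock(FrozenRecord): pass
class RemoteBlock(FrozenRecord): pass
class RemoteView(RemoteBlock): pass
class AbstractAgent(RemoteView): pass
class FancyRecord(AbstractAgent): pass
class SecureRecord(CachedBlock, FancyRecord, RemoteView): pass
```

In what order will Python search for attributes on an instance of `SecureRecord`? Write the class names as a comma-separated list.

L[SecureRecord] = SecureRecord + merge(L[CachedBlock], L[FancyRecord], L[RemoteView], [CachedBlock FancyRecord RemoteView])
  take CachedBlock:  [CachedBlock FrozenRecord object] + [FancyRecord AbstractAgent RemoteView RemoteBlock FrozenRecord object] + [RemoteView RemoteBlock FrozenRecord object] + [CachedBlock FancyRecord RemoteView]
  take FancyRecord:  [FrozenRecord object] + [FancyRecord AbstractAgent RemoteView RemoteBlock FrozenRecord object] + [RemoteView RemoteBlock FrozenRecord object] + [FancyRecord RemoteView]
  take AbstractAgent:  [FrozenRecord object] + [AbstractAgent RemoteView RemoteBlock FrozenRecord object] + [RemoteView RemoteBlock FrozenRecord object] + [RemoteView]
  take RemoteView:  [FrozenRecord object] + [RemoteView RemoteBlock FrozenRecord object] + [RemoteView RemoteBlock FrozenRecord object] + [RemoteView]
  take RemoteBlock:  [FrozenRecord object] + [RemoteBlock FrozenRecord object] + [RemoteBlock FrozenRecord object]
  take FrozenRecord:  [FrozenRecord object] + [FrozenRecord object] + [FrozenRecord object]
  take object:  [object] + [object] + [object]

SecureRecord, CachedBlock, FancyRecord, AbstractAgent, RemoteView, RemoteBlock, FrozenRecord, object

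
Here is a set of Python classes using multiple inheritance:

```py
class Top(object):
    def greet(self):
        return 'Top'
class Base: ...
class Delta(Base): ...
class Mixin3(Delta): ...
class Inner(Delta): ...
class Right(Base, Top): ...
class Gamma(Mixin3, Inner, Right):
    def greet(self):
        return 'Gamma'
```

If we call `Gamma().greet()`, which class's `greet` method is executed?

Gamma

L[Gamma] = Gamma + merge(L[Mixin3], L[Inner], L[Right], [Mixin3 Inner Right])
  take Mixin3:  [Mixin3 Delta Base object] + [Inner Delta Base object] + [Right Base Top object] + [Mixin3 Inner Right]
  take Inner:  [Delta Base object] + [Inner Delta Base object] + [Right Base Top object] + [Inner Right]
  take Delta:  [Delta Base object] + [Delta Base object] + [Right Base Top object] + [Right]
  take Right:  [Base object] + [Base object] + [Right Base Top object] + [Right]
  take Base:  [Base object] + [Base object] + [Base Top object]
  take Top:  [object] + [object] + [Top object]
  take object:  [object] + [object] + [object]
MRO: Gamma Mixin3 Inner Delta Right Base Top object
greet is defined in: Gamma, Top. First along the MRO is Gamma.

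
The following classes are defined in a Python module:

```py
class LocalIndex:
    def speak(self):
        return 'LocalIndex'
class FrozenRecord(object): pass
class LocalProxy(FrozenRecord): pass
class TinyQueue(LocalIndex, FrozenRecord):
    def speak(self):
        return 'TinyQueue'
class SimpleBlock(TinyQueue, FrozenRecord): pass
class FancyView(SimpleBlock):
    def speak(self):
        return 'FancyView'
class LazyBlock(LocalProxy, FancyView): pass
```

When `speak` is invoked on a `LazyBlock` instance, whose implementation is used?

L[LazyBlock] = LazyBlock + merge(L[LocalProxy], L[FancyView], [LocalProxy FancyView])
  take LocalProxy:  [LocalProxy FrozenRecord object] + [FancyView SimpleBlock TinyQueue LocalIndex FrozenRecord object] + [LocalProxy FancyView]
  take FancyView:  [FrozenRecord object] + [FancyView SimpleBlock TinyQueue LocalIndex FrozenRecord object] + [FancyView]
  take SimpleBlock:  [FrozenRecord object] + [SimpleBlock TinyQueue LocalIndex FrozenRecord object]
  take TinyQueue:  [FrozenRecord object] + [TinyQueue LocalIndex FrozenRecord object]
  take LocalIndex:  [FrozenRecord object] + [LocalIndex FrozenRecord object]
  take FrozenRecord:  [FrozenRecord object] + [FrozenRecord object]
  take object:  [object] + [object]
MRO: LazyBlock LocalProxy FancyView SimpleBlock TinyQueue LocalIndex FrozenRecord object
speak is defined in: FancyView, LocalIndex, TinyQueue. First along the MRO is FancyView.

FancyView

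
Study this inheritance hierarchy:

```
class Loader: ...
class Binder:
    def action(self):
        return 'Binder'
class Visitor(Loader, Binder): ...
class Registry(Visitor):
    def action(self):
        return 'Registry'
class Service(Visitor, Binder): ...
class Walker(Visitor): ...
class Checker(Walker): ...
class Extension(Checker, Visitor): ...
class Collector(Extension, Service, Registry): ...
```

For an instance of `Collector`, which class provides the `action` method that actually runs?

Registry

L[Collector] = Collector + merge(L[Extension], L[Service], L[Registry], [Extension Service Registry])
  take Extension:  [Extension Checker Walker Visitor Loader Binder object] + [Service Visitor Loader Binder object] + [Registry Visitor Loader Binder object] + [Extension Service Registry]
  take Checker:  [Checker Walker Visitor Loader Binder object] + [Service Visitor Loader Binder object] + [Registry Visitor Loader Binder object] + [Service Registry]
  take Walker:  [Walker Visitor Loader Binder object] + [Service Visitor Loader Binder object] + [Registry Visitor Loader Binder object] + [Service Registry]
  take Service:  [Visitor Loader Binder object] + [Service Visitor Loader Binder object] + [Registry Visitor Loader Binder object] + [Service Registry]
  take Registry:  [Visitor Loader Binder object] + [Visitor Loader Binder object] + [Registry Visitor Loader Binder object] + [Registry]
  take Visitor:  [Visitor Loader Binder object] + [Visitor Loader Binder object] + [Visitor Loader Binder object]
  take Loader:  [Loader Binder object] + [Loader Binder object] + [Loader Binder object]
  take Binder:  [Binder object] + [Binder object] + [Binder object]
  take object:  [object] + [object] + [object]
MRO: Collector Extension Checker Walker Service Registry Visitor Loader Binder object
action is defined in: Binder, Registry. First along the MRO is Registry.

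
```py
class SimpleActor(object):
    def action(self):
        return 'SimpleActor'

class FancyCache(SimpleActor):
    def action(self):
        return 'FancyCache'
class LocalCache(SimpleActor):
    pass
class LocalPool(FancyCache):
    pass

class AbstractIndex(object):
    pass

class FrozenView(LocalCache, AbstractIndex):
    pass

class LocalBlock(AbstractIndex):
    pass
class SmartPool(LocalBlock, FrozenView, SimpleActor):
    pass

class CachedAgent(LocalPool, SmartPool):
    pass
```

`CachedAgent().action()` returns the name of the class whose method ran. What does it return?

L[CachedAgent] = CachedAgent + merge(L[LocalPool], L[SmartPool], [LocalPool SmartPool])
  take LocalPool:  [LocalPool FancyCache SimpleActor object] + [SmartPool LocalBlock FrozenView LocalCache SimpleActor AbstractIndex object] + [LocalPool SmartPool]
  take FancyCache:  [FancyCache SimpleActor object] + [SmartPool LocalBlock FrozenView LocalCache SimpleActor AbstractIndex object] + [SmartPool]
  take SmartPool:  [SimpleActor object] + [SmartPool LocalBlock FrozenView LocalCache SimpleActor AbstractIndex object] + [SmartPool]
  take LocalBlock:  [SimpleActor object] + [LocalBlock FrozenView LocalCache SimpleActor AbstractIndex object]
  take FrozenView:  [SimpleActor object] + [FrozenView LocalCache SimpleActor AbstractIndex object]
  take LocalCache:  [SimpleActor object] + [LocalCache SimpleActor AbstractIndex object]
  take SimpleActor:  [SimpleActor object] + [SimpleActor AbstractIndex object]
  take AbstractIndex:  [object] + [AbstractIndex object]
  take object:  [object] + [object]
MRO: CachedAgent LocalPool FancyCache SmartPool LocalBlock FrozenView LocalCache SimpleActor AbstractIndex object
action is defined in: FancyCache, SimpleActor. First along the MRO is FancyCache.

FancyCache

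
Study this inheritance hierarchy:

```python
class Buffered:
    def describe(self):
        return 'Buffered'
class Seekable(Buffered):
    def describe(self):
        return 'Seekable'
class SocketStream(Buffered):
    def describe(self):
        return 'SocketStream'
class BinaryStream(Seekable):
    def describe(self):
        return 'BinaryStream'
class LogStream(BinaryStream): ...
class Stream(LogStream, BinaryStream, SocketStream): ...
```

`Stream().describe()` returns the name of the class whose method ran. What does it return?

L[Stream] = Stream + merge(L[LogStream], L[BinaryStream], L[SocketStream], [LogStream BinaryStream SocketStream])
  take LogStream:  [LogStream BinaryStream Seekable Buffered object] + [BinaryStream Seekable Buffered object] + [SocketStream Buffered object] + [LogStream BinaryStream SocketStream]
  take BinaryStream:  [BinaryStream Seekable Buffered object] + [BinaryStream Seekable Buffered object] + [SocketStream Buffered object] + [BinaryStream SocketStream]
  take Seekable:  [Seekable Buffered object] + [Seekable Buffered object] + [SocketStream Buffered object] + [SocketStream]
  take SocketStream:  [Buffered object] + [Buffered object] + [SocketStream Buffered object] + [SocketStream]
  take Buffered:  [Buffered object] + [Buffered object] + [Buffered object]
  take object:  [object] + [object] + [object]
MRO: Stream LogStream BinaryStream Seekable SocketStream Buffered object
describe is defined in: BinaryStream, Buffered, Seekable, SocketStream. First along the MRO is BinaryStream.

BinaryStream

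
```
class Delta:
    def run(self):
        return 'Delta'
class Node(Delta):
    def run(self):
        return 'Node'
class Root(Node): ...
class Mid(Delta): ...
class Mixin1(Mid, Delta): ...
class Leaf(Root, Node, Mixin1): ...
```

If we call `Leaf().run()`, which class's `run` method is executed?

L[Leaf] = Leaf + merge(L[Root], L[Node], L[Mixin1], [Root Node Mixin1])
  take Root:  [Root Node Delta object] + [Node Delta object] + [Mixin1 Mid Delta object] + [Root Node Mixin1]
  take Node:  [Node Delta object] + [Node Delta object] + [Mixin1 Mid Delta object] + [Node Mixin1]
  take Mixin1:  [Delta object] + [Delta object] + [Mixin1 Mid Delta object] + [Mixin1]
  take Mid:  [Delta object] + [Delta object] + [Mid Delta object]
  take Delta:  [Delta object] + [Delta object] + [Delta object]
  take object:  [object] + [object] + [object]
MRO: Leaf Root Node Mixin1 Mid Delta object
run is defined in: Delta, Node. First along the MRO is Node.

Node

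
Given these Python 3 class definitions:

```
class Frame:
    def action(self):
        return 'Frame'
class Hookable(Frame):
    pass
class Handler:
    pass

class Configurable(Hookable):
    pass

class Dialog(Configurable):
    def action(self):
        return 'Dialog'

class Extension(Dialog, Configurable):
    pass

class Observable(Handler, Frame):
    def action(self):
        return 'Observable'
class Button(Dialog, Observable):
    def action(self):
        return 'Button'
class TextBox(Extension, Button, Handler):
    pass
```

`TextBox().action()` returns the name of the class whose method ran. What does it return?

L[TextBox] = TextBox + merge(L[Extension], L[Button], L[Handler], [Extension Button Handler])
  take Extension:  [Extension Dialog Configurable Hookable Frame object] + [Button Dialog Configurable Hookable Observable Handler Frame object] + [Handler object] + [Extension Button Handler]
  take Button:  [Dialog Configurable Hookable Frame object] + [Button Dialog Configurable Hookable Observable Handler Frame object] + [Handler object] + [Button Handler]
  take Dialog:  [Dialog Configurable Hookable Frame object] + [Dialog Configurable Hookable Observable Handler Frame object] + [Handler object] + [Handler]
  take Configurable:  [Configurable Hookable Frame object] + [Configurable Hookable Observable Handler Frame object] + [Handler object] + [Handler]
  take Hookable:  [Hookable Frame object] + [Hookable Observable Handler Frame object] + [Handler object] + [Handler]
  take Observable:  [Frame object] + [Observable Handler Frame object] + [Handler object] + [Handler]
  take Handler:  [Frame object] + [Handler Frame object] + [Handler object] + [Handler]
  take Frame:  [Frame object] + [Frame object] + [object]
  take object:  [object] + [object] + [object]
MRO: TextBox Extension Button Dialog Configurable Hookable Observable Handler Frame object
action is defined in: Button, Dialog, Frame, Observable. First along the MRO is Button.

Button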